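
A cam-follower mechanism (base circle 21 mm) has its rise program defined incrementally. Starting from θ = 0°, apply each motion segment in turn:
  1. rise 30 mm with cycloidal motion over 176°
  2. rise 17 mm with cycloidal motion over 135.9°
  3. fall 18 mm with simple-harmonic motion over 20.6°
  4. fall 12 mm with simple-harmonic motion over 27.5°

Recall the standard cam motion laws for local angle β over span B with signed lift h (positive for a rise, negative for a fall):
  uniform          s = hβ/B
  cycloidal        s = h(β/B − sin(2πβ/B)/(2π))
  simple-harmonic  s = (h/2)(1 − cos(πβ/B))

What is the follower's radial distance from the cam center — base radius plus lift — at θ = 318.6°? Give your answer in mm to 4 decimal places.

seg 1 [0°–176°] cycloidal, h=30: full span → s += 30 → s = 30.0000
seg 2 [176°–311.9°] cycloidal, h=17: full span → s += 17 → s = 47.0000
seg 3 [311.9°–332.5°] simple-harmonic, h=-18: θ=318.6° here. β=6.7, B=20.6. -18/2·(1 − cos(π·0.3252)) = -4.3034 → s = 42.6966
radial distance = base radius + s = 21 + 42.6966 = 63.6966

63.6966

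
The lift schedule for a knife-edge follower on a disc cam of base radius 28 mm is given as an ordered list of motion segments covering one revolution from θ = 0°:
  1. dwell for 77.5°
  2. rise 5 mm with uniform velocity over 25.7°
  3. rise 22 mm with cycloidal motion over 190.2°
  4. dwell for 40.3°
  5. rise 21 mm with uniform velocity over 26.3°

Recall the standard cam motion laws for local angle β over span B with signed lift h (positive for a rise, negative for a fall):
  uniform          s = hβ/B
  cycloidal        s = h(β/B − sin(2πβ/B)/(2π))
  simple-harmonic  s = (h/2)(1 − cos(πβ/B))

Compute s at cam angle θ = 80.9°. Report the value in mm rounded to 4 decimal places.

seg 1 [0°–77.5°] dwell: s stays 0.0000
seg 2 [77.5°–103.2°] uniform, h=5: θ=80.9° here. β=3.4, B=25.7. 5·3.4/25.7 = 0.6615 → s = 0.6615

0.6615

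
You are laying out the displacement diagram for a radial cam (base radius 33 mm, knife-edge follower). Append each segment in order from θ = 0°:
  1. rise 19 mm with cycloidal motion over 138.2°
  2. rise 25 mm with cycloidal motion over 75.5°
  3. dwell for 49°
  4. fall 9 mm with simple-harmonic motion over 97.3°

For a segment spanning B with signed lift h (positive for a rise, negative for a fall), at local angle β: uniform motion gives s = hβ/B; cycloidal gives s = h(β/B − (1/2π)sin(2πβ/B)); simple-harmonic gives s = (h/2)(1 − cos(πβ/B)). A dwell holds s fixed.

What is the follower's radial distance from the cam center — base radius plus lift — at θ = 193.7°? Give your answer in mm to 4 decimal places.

seg 1 [0°–138.2°] cycloidal, h=19: full span → s += 19 → s = 19.0000
seg 2 [138.2°–213.7°] cycloidal, h=25: θ=193.7° here. β=55.5, B=75.5. 25·(0.7351 − sin(2π·0.7351)/(2π)) = 22.3389 → s = 41.3389
radial distance = base radius + s = 33 + 41.3389 = 74.3389

74.3389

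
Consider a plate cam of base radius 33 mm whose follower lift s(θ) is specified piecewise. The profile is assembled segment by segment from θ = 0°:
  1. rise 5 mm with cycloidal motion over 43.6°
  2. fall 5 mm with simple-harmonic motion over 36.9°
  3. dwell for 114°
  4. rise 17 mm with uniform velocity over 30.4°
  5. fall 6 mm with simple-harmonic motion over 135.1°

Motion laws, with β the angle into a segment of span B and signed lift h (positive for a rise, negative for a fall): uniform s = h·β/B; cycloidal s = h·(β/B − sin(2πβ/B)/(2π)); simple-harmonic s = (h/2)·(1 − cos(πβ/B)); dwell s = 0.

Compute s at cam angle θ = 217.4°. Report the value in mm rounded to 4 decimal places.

seg 1 [0°–43.6°] cycloidal, h=5: full span → s += 5 → s = 5.0000
seg 2 [43.6°–80.5°] simple-harmonic, h=-5: full span → s += -5 → s = 0.0000
seg 3 [80.5°–194.5°] dwell: s stays 0.0000
seg 4 [194.5°–224.9°] uniform, h=17: θ=217.4° here. β=22.9, B=30.4. 17·22.9/30.4 = 12.8059 → s = 12.8059

12.8059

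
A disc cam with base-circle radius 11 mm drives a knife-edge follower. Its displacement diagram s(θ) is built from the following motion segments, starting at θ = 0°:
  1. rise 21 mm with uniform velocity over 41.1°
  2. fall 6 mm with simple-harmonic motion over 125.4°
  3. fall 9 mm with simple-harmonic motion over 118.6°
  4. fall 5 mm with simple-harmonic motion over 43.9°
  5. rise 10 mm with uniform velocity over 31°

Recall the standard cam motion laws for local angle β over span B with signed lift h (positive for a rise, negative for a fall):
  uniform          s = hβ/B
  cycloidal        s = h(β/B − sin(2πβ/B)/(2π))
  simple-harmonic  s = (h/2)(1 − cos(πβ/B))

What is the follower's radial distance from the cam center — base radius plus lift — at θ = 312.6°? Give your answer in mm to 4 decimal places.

seg 1 [0°–41.1°] uniform, h=21: full span → s += 21 → s = 21.0000
seg 2 [41.1°–166.5°] simple-harmonic, h=-6: full span → s += -6 → s = 15.0000
seg 3 [166.5°–285.1°] simple-harmonic, h=-9: full span → s += -9 → s = 6.0000
seg 4 [285.1°–329°] simple-harmonic, h=-5: θ=312.6° here. β=27.5, B=43.9. -5/2·(1 − cos(π·0.6264)) = -3.4670 → s = 2.5330
radial distance = base radius + s = 11 + 2.5330 = 13.5330

13.5330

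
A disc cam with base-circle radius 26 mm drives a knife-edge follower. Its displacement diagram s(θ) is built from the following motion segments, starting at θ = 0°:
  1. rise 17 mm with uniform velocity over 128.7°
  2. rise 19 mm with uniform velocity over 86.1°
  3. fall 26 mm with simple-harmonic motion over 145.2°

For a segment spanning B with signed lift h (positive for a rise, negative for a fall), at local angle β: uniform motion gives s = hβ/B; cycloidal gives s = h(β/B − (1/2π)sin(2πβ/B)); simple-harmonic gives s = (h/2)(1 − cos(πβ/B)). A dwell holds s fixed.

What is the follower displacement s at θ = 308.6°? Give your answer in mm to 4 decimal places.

seg 1 [0°–128.7°] uniform, h=17: full span → s += 17 → s = 17.0000
seg 2 [128.7°–214.8°] uniform, h=19: full span → s += 19 → s = 36.0000
seg 3 [214.8°–360°] simple-harmonic, h=-26: θ=308.6° here. β=93.8, B=145.2. -26/2·(1 − cos(π·0.6460)) = -18.7561 → s = 17.2439

17.2439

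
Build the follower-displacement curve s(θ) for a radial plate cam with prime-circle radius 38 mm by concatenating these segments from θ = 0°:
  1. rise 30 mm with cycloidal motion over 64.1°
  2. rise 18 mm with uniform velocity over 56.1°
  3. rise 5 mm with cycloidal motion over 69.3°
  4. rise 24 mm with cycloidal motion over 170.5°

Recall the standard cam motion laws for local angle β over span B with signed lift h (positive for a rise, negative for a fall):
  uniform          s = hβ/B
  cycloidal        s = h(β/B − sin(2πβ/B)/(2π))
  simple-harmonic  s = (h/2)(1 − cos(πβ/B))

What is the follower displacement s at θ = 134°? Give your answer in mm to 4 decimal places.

seg 1 [0°–64.1°] cycloidal, h=30: full span → s += 30 → s = 30.0000
seg 2 [64.1°–120.2°] uniform, h=18: full span → s += 18 → s = 48.0000
seg 3 [120.2°–189.5°] cycloidal, h=5: θ=134° here. β=13.8, B=69.3. 5·(0.1991 − sin(2π·0.1991)/(2π)) = 0.2402 → s = 48.2402

48.2402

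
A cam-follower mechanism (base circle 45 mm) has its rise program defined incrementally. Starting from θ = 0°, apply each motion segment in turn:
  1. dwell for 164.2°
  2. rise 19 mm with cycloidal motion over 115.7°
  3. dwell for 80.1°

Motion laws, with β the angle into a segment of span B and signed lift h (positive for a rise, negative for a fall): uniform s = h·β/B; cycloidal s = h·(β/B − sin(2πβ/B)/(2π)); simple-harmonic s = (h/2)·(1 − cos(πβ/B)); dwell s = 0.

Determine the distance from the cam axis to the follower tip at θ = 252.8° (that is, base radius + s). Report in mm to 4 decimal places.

seg 1 [0°–164.2°] dwell: s stays 0.0000
seg 2 [164.2°–279.9°] cycloidal, h=19: θ=252.8° here. β=88.6, B=115.7. 19·(0.7658 − sin(2π·0.7658)/(2π)) = 17.5588 → s = 17.5588
radial distance = base radius + s = 45 + 17.5588 = 62.5588

62.5588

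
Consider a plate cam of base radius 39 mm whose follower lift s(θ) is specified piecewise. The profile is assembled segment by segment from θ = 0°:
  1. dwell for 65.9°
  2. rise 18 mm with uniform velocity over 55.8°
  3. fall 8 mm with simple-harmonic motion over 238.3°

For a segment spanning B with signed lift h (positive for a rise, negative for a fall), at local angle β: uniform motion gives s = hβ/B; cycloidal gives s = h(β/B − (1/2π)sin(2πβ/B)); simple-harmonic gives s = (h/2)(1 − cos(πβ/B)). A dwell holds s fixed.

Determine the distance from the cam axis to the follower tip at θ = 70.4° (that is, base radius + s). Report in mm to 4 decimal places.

seg 1 [0°–65.9°] dwell: s stays 0.0000
seg 2 [65.9°–121.7°] uniform, h=18: θ=70.4° here. β=4.5, B=55.8. 18·4.5/55.8 = 1.4516 → s = 1.4516
radial distance = base radius + s = 39 + 1.4516 = 40.4516

40.4516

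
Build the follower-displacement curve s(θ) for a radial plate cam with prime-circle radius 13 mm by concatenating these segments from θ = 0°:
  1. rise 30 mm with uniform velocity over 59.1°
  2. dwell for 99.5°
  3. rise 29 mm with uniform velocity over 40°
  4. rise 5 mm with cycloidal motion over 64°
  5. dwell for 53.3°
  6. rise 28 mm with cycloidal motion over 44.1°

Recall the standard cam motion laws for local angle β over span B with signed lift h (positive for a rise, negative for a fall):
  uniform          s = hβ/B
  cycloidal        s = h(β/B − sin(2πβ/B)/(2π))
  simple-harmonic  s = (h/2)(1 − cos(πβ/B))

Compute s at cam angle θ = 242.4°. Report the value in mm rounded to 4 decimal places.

seg 1 [0°–59.1°] uniform, h=30: full span → s += 30 → s = 30.0000
seg 2 [59.1°–158.6°] dwell: s stays 30.0000
seg 3 [158.6°–198.6°] uniform, h=29: full span → s += 29 → s = 59.0000
seg 4 [198.6°–262.6°] cycloidal, h=5: θ=242.4° here. β=43.8, B=64. 5·(0.6844 − sin(2π·0.6844)/(2π)) = 4.1510 → s = 63.1510

63.1510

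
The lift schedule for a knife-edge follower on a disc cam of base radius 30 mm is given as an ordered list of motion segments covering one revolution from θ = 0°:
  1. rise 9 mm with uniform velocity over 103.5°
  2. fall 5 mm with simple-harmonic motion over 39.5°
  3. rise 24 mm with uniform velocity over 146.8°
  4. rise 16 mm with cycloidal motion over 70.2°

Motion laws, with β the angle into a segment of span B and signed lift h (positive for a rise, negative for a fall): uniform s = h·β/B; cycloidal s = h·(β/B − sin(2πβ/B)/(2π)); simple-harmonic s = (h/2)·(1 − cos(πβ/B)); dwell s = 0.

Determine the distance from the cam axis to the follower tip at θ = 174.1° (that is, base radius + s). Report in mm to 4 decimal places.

seg 1 [0°–103.5°] uniform, h=9: full span → s += 9 → s = 9.0000
seg 2 [103.5°–143°] simple-harmonic, h=-5: full span → s += -5 → s = 4.0000
seg 3 [143°–289.8°] uniform, h=24: θ=174.1° here. β=31.1, B=146.8. 24·31.1/146.8 = 5.0845 → s = 9.0845
radial distance = base radius + s = 30 + 9.0845 = 39.0845

39.0845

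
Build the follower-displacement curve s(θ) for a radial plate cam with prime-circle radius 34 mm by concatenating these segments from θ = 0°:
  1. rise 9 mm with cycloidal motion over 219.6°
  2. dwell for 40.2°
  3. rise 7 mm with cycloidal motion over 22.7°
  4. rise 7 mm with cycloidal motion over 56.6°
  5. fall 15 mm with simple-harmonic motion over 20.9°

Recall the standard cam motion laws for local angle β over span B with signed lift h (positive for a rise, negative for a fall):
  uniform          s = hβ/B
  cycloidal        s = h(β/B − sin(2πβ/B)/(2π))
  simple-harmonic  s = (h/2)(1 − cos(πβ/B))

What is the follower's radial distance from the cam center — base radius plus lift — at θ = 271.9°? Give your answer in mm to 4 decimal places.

seg 1 [0°–219.6°] cycloidal, h=9: full span → s += 9 → s = 9.0000
seg 2 [219.6°–259.8°] dwell: s stays 9.0000
seg 3 [259.8°–282.5°] cycloidal, h=7: θ=271.9° here. β=12.1, B=22.7. 7·(0.5330 − sin(2π·0.5330)/(2π)) = 3.9609 → s = 12.9609
radial distance = base radius + s = 34 + 12.9609 = 46.9609

46.9609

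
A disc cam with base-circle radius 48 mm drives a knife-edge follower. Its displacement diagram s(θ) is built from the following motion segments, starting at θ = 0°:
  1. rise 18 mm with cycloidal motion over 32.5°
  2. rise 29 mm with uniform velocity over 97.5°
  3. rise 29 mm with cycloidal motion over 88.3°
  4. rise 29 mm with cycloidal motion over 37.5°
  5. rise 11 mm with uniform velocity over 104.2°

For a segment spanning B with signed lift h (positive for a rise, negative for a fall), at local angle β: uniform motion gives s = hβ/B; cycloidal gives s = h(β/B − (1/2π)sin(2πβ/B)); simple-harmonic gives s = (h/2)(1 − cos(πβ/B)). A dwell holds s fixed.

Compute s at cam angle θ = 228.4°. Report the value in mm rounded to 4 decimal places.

seg 1 [0°–32.5°] cycloidal, h=18: full span → s += 18 → s = 18.0000
seg 2 [32.5°–130°] uniform, h=29: full span → s += 29 → s = 47.0000
seg 3 [130°–218.3°] cycloidal, h=29: full span → s += 29 → s = 76.0000
seg 4 [218.3°–255.8°] cycloidal, h=29: θ=228.4° here. β=10.1, B=37.5. 29·(0.2693 − sin(2π·0.2693)/(2π)) = 3.2292 → s = 79.2292

79.2292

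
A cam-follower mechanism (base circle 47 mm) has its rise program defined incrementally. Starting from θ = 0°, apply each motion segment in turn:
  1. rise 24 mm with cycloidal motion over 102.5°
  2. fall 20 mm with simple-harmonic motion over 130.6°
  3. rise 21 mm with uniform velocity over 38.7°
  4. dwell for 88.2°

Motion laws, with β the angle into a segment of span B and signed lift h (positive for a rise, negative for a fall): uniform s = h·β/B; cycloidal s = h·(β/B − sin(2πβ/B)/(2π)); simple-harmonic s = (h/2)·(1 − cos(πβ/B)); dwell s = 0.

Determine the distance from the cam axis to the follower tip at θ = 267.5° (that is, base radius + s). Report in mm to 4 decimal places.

seg 1 [0°–102.5°] cycloidal, h=24: full span → s += 24 → s = 24.0000
seg 2 [102.5°–233.1°] simple-harmonic, h=-20: full span → s += -20 → s = 4.0000
seg 3 [233.1°–271.8°] uniform, h=21: θ=267.5° here. β=34.4, B=38.7. 21·34.4/38.7 = 18.6667 → s = 22.6667
radial distance = base radius + s = 47 + 22.6667 = 69.6667

69.6667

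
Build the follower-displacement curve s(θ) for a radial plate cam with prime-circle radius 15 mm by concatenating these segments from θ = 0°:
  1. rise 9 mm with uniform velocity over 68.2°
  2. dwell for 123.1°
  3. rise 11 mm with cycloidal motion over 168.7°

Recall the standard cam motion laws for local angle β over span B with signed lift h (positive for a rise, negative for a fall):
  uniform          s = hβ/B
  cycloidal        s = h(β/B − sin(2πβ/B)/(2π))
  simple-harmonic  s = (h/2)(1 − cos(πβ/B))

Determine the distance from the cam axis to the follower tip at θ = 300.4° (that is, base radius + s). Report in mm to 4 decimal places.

seg 1 [0°–68.2°] uniform, h=9: full span → s += 9 → s = 9.0000
seg 2 [68.2°–191.3°] dwell: s stays 9.0000
seg 3 [191.3°–360°] cycloidal, h=11: θ=300.4° here. β=109.1, B=168.7. 11·(0.6467 − sin(2π·0.6467)/(2π)) = 8.5086 → s = 17.5086
radial distance = base radius + s = 15 + 17.5086 = 32.5086

32.5086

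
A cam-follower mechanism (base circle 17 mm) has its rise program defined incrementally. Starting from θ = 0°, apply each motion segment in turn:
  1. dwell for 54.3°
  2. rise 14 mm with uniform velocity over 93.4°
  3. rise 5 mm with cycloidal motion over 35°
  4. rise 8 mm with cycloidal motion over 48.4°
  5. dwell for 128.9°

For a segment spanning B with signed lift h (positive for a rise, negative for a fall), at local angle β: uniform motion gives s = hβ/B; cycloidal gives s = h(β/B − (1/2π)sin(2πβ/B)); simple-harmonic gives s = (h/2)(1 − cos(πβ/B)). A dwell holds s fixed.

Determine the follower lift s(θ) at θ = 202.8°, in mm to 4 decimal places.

seg 1 [0°–54.3°] dwell: s stays 0.0000
seg 2 [54.3°–147.7°] uniform, h=14: full span → s += 14 → s = 14.0000
seg 3 [147.7°–182.7°] cycloidal, h=5: full span → s += 5 → s = 19.0000
seg 4 [182.7°–231.1°] cycloidal, h=8: θ=202.8° here. β=20.1, B=48.4. 8·(0.4153 − sin(2π·0.4153)/(2π)) = 2.6762 → s = 21.6762

21.6762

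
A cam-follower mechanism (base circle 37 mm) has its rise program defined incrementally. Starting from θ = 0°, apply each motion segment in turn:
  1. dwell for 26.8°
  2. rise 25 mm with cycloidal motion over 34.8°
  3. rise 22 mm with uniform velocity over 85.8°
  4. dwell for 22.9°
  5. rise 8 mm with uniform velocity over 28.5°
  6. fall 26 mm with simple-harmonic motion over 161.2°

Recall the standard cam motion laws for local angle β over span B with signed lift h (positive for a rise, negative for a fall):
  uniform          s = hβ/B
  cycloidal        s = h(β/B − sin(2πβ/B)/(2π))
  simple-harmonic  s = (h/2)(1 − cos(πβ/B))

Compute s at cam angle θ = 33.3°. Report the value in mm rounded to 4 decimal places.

seg 1 [0°–26.8°] dwell: s stays 0.0000
seg 2 [26.8°–61.6°] cycloidal, h=25: θ=33.3° here. β=6.5, B=34.8. 25·(0.1868 − sin(2π·0.1868)/(2π)) = 1.0005 → s = 1.0005

1.0005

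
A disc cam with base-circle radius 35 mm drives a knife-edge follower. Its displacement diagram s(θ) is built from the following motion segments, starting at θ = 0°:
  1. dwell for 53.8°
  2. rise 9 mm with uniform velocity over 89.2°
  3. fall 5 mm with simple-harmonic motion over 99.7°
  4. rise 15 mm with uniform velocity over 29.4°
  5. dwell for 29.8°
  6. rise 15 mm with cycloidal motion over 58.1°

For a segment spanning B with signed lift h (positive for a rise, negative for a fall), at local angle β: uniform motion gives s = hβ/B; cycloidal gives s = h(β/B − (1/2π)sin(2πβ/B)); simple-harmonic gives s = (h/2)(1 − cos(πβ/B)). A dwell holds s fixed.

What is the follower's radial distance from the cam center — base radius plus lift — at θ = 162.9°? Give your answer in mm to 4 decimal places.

seg 1 [0°–53.8°] dwell: s stays 0.0000
seg 2 [53.8°–143°] uniform, h=9: full span → s += 9 → s = 9.0000
seg 3 [143°–242.7°] simple-harmonic, h=-5: θ=162.9° here. β=19.9, B=99.7. -5/2·(1 − cos(π·0.1996)) = -0.4756 → s = 8.5244
radial distance = base radius + s = 35 + 8.5244 = 43.5244

43.5244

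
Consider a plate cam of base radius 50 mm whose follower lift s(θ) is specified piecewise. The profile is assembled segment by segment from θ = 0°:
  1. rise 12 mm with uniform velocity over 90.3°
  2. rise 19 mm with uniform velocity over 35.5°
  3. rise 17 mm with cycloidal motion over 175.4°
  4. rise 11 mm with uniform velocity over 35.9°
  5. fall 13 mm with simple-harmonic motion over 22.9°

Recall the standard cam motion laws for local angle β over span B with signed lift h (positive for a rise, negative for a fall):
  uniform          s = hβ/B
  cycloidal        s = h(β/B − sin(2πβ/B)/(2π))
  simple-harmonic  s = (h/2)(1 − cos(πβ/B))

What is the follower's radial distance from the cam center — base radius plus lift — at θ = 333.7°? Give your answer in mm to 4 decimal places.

seg 1 [0°–90.3°] uniform, h=12: full span → s += 12 → s = 12.0000
seg 2 [90.3°–125.8°] uniform, h=19: full span → s += 19 → s = 31.0000
seg 3 [125.8°–301.2°] cycloidal, h=17: full span → s += 17 → s = 48.0000
seg 4 [301.2°–337.1°] uniform, h=11: θ=333.7° here. β=32.5, B=35.9. 11·32.5/35.9 = 9.9582 → s = 57.9582
radial distance = base radius + s = 50 + 57.9582 = 107.9582

107.9582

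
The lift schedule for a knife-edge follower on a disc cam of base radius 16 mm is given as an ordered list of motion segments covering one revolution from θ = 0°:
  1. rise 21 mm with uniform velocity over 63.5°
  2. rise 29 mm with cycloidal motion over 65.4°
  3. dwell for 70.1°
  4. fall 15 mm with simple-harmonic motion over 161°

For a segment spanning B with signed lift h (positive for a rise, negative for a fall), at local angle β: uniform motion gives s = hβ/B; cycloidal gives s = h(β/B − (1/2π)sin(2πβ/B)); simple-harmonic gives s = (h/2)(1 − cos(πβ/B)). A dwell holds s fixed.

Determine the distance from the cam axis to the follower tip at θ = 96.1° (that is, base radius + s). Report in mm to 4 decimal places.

seg 1 [0°–63.5°] uniform, h=21: full span → s += 21 → s = 21.0000
seg 2 [63.5°–128.9°] cycloidal, h=29: θ=96.1° here. β=32.6, B=65.4. 29·(0.4985 − sin(2π·0.4985)/(2π)) = 14.4113 → s = 35.4113
radial distance = base radius + s = 16 + 35.4113 = 51.4113

51.4113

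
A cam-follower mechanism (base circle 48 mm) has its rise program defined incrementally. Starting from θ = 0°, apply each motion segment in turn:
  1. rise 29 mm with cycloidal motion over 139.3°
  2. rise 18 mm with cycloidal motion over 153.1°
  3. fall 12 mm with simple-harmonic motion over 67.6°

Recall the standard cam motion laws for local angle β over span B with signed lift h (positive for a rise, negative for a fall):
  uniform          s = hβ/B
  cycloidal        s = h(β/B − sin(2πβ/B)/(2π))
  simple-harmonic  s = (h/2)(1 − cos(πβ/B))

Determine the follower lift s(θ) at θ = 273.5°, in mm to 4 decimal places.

seg 1 [0°–139.3°] cycloidal, h=29: full span → s += 29 → s = 29.0000
seg 2 [139.3°–292.4°] cycloidal, h=18: θ=273.5° here. β=134.2, B=153.1. 18·(0.8766 − sin(2π·0.8766)/(2π)) = 17.7838 → s = 46.7838

46.7838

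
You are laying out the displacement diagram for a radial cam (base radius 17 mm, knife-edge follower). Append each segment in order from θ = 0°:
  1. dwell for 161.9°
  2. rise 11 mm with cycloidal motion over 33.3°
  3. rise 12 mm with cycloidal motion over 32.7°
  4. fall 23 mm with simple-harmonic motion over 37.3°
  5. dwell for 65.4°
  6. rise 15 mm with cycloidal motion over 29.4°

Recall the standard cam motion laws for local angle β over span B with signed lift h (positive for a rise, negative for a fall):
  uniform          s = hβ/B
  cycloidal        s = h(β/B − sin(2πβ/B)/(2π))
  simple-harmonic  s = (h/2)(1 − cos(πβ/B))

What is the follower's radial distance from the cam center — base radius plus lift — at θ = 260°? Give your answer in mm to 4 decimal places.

seg 1 [0°–161.9°] dwell: s stays 0.0000
seg 2 [161.9°–195.2°] cycloidal, h=11: full span → s += 11 → s = 11.0000
seg 3 [195.2°–227.9°] cycloidal, h=12: full span → s += 12 → s = 23.0000
seg 4 [227.9°–265.2°] simple-harmonic, h=-23: θ=260° here. β=32.1, B=37.3. -23/2·(1 − cos(π·0.8606)) = -21.9146 → s = 1.0854
radial distance = base radius + s = 17 + 1.0854 = 18.0854

18.0854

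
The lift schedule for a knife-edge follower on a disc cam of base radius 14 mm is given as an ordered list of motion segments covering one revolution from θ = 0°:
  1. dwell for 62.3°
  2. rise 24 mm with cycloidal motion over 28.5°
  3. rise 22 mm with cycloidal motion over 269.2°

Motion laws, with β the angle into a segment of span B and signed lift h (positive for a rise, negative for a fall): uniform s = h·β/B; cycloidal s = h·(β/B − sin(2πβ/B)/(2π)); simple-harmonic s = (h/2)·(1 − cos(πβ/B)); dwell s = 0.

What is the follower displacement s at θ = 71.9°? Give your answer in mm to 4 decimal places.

seg 1 [0°–62.3°] dwell: s stays 0.0000
seg 2 [62.3°–90.8°] cycloidal, h=24: θ=71.9° here. β=9.6, B=28.5. 24·(0.3368 − sin(2π·0.3368)/(2π)) = 4.8191 → s = 4.8191

4.8191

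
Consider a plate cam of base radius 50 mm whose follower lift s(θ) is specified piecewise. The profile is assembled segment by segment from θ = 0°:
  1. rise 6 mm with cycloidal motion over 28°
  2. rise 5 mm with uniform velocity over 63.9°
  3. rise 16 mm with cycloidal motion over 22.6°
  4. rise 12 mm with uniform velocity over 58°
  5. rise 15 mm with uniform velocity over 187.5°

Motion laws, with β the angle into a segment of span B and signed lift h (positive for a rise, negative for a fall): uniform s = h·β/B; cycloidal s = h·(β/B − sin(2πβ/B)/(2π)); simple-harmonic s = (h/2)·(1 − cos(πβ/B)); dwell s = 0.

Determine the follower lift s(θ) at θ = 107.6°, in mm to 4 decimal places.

seg 1 [0°–28°] cycloidal, h=6: full span → s += 6 → s = 6.0000
seg 2 [28°–91.9°] uniform, h=5: full span → s += 5 → s = 11.0000
seg 3 [91.9°–114.5°] cycloidal, h=16: θ=107.6° here. β=15.7, B=22.6. 16·(0.6947 − sin(2π·0.6947)/(2π)) = 13.5093 → s = 24.5093

24.5093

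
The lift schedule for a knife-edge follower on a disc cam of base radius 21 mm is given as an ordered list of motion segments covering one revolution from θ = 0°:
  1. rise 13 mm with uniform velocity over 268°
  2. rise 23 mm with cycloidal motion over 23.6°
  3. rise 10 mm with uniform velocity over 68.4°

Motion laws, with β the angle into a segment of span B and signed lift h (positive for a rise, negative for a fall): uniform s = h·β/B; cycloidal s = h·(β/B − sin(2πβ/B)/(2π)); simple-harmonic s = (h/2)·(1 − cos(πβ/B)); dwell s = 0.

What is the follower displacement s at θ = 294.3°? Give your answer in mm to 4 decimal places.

seg 1 [0°–268°] uniform, h=13: full span → s += 13 → s = 13.0000
seg 2 [268°–291.6°] cycloidal, h=23: full span → s += 23 → s = 36.0000
seg 3 [291.6°–360°] uniform, h=10: θ=294.3° here. β=2.7, B=68.4. 10·2.7/68.4 = 0.3947 → s = 36.3947

36.3947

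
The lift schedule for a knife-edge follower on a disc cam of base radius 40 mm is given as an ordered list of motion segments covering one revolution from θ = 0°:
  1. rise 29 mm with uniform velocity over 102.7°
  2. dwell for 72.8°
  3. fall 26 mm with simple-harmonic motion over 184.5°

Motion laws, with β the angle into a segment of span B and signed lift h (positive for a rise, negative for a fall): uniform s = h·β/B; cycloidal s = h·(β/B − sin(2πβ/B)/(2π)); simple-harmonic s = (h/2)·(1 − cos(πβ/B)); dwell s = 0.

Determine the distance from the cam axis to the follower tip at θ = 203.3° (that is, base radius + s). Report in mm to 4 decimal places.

seg 1 [0°–102.7°] uniform, h=29: full span → s += 29 → s = 29.0000
seg 2 [102.7°–175.5°] dwell: s stays 29.0000
seg 3 [175.5°–360°] simple-harmonic, h=-26: θ=203.3° here. β=27.8, B=184.5. -26/2·(1 − cos(π·0.1507)) = -1.4295 → s = 27.5705
radial distance = base radius + s = 40 + 27.5705 = 67.5705

67.5705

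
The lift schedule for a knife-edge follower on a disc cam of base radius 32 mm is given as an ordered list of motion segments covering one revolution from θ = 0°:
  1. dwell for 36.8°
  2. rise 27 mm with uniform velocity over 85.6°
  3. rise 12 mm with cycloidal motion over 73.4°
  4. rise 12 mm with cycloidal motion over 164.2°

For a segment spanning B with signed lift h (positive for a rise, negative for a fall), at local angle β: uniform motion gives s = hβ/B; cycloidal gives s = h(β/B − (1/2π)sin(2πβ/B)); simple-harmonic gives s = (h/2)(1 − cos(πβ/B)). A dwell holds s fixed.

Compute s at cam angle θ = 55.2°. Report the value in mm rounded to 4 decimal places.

seg 1 [0°–36.8°] dwell: s stays 0.0000
seg 2 [36.8°–122.4°] uniform, h=27: θ=55.2° here. β=18.4, B=85.6. 27·18.4/85.6 = 5.8037 → s = 5.8037

5.8037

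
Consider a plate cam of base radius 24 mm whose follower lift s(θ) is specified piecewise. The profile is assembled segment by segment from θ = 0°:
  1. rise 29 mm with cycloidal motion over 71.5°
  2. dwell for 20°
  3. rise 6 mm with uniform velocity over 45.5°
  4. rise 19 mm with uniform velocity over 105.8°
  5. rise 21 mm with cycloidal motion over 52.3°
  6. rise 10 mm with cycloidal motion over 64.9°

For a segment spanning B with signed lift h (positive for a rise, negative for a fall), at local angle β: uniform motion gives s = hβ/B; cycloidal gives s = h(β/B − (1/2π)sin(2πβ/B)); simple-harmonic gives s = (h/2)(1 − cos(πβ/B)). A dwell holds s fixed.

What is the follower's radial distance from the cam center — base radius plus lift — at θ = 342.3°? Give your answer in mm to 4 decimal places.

seg 1 [0°–71.5°] cycloidal, h=29: full span → s += 29 → s = 29.0000
seg 2 [71.5°–91.5°] dwell: s stays 29.0000
seg 3 [91.5°–137°] uniform, h=6: full span → s += 6 → s = 35.0000
seg 4 [137°–242.8°] uniform, h=19: full span → s += 19 → s = 54.0000
seg 5 [242.8°–295.1°] cycloidal, h=21: full span → s += 21 → s = 75.0000
seg 6 [295.1°–360°] cycloidal, h=10: θ=342.3° here. β=47.2, B=64.9. 10·(0.7273 − sin(2π·0.7273)/(2π)) = 8.8481 → s = 83.8481
radial distance = base radius + s = 24 + 83.8481 = 107.8481

107.8481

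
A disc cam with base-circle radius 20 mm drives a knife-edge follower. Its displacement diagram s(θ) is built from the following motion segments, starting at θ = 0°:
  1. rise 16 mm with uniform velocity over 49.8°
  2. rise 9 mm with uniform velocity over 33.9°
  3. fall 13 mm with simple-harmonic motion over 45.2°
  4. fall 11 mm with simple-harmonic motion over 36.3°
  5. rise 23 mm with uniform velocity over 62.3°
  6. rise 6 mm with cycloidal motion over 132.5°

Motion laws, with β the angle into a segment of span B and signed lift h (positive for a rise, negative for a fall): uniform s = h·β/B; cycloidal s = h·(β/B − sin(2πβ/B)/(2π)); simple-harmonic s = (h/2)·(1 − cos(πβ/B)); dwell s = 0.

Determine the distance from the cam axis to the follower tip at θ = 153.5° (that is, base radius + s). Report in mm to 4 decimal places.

seg 1 [0°–49.8°] uniform, h=16: full span → s += 16 → s = 16.0000
seg 2 [49.8°–83.7°] uniform, h=9: full span → s += 9 → s = 25.0000
seg 3 [83.7°–128.9°] simple-harmonic, h=-13: full span → s += -13 → s = 12.0000
seg 4 [128.9°–165.2°] simple-harmonic, h=-11: θ=153.5° here. β=24.6, B=36.3. -11/2·(1 − cos(π·0.6777)) = -8.4132 → s = 3.5868
radial distance = base radius + s = 20 + 3.5868 = 23.5868

23.5868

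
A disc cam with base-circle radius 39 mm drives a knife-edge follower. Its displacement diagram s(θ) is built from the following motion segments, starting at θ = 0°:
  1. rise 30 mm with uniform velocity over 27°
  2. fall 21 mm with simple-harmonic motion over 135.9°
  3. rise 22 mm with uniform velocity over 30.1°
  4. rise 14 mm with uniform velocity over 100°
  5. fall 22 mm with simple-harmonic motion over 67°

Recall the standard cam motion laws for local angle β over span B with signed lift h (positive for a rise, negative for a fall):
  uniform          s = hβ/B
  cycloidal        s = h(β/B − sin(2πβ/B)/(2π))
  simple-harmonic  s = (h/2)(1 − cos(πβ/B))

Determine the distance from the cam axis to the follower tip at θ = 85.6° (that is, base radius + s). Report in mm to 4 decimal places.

seg 1 [0°–27°] uniform, h=30: full span → s += 30 → s = 30.0000
seg 2 [27°–162.9°] simple-harmonic, h=-21: θ=85.6° here. β=58.6, B=135.9. -21/2·(1 − cos(π·0.4312)) = -8.2481 → s = 21.7519
radial distance = base radius + s = 39 + 21.7519 = 60.7519

60.7519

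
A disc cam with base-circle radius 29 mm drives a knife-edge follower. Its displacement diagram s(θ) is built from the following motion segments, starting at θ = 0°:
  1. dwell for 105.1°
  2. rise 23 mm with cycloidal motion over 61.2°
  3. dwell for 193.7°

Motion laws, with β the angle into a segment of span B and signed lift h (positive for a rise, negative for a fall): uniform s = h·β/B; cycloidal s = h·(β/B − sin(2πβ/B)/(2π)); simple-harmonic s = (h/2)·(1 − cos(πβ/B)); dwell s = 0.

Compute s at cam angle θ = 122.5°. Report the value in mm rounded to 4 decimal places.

seg 1 [0°–105.1°] dwell: s stays 0.0000
seg 2 [105.1°–166.3°] cycloidal, h=23: θ=122.5° here. β=17.4, B=61.2. 23·(0.2843 − sin(2π·0.2843)/(2π)) = 2.9634 → s = 2.9634

2.9634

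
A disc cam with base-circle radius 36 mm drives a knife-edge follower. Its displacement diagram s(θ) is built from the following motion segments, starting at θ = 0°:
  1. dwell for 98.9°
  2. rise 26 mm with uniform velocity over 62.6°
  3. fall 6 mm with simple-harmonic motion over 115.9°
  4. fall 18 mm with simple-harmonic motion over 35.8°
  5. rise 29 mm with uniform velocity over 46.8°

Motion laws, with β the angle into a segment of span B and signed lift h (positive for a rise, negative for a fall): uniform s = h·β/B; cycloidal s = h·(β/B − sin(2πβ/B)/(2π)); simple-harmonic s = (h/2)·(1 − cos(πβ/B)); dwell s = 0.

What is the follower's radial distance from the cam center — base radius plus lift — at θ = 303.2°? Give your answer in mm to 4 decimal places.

seg 1 [0°–98.9°] dwell: s stays 0.0000
seg 2 [98.9°–161.5°] uniform, h=26: full span → s += 26 → s = 26.0000
seg 3 [161.5°–277.4°] simple-harmonic, h=-6: full span → s += -6 → s = 20.0000
seg 4 [277.4°–313.2°] simple-harmonic, h=-18: θ=303.2° here. β=25.8, B=35.8. -18/2·(1 − cos(π·0.7207)) = -14.7514 → s = 5.2486
radial distance = base radius + s = 36 + 5.2486 = 41.2486

41.2486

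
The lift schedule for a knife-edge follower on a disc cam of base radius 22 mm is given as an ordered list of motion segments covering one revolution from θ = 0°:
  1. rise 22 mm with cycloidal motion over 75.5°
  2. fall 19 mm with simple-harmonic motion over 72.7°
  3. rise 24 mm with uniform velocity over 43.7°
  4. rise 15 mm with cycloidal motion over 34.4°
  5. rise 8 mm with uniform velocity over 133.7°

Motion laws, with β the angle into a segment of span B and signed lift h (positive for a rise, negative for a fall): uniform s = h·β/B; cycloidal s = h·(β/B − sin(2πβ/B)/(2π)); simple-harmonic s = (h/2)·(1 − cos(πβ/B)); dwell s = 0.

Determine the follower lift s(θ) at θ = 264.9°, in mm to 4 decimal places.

seg 1 [0°–75.5°] cycloidal, h=22: full span → s += 22 → s = 22.0000
seg 2 [75.5°–148.2°] simple-harmonic, h=-19: full span → s += -19 → s = 3.0000
seg 3 [148.2°–191.9°] uniform, h=24: full span → s += 24 → s = 27.0000
seg 4 [191.9°–226.3°] cycloidal, h=15: full span → s += 15 → s = 42.0000
seg 5 [226.3°–360°] uniform, h=8: θ=264.9° here. β=38.6, B=133.7. 8·38.6/133.7 = 2.3096 → s = 44.3096

44.3096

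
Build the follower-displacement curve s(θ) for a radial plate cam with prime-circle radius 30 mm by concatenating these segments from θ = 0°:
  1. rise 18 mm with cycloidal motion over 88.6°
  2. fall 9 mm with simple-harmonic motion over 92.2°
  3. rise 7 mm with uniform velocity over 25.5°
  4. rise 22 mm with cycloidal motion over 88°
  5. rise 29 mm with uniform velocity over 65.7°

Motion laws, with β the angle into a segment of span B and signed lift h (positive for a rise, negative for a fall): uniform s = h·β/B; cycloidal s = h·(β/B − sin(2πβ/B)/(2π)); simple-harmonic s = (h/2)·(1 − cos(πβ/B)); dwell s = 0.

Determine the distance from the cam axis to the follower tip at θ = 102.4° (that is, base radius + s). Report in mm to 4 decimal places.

seg 1 [0°–88.6°] cycloidal, h=18: full span → s += 18 → s = 18.0000
seg 2 [88.6°–180.8°] simple-harmonic, h=-9: θ=102.4° here. β=13.8, B=92.2. -9/2·(1 − cos(π·0.1497)) = -0.4884 → s = 17.5116
radial distance = base radius + s = 30 + 17.5116 = 47.5116

47.5116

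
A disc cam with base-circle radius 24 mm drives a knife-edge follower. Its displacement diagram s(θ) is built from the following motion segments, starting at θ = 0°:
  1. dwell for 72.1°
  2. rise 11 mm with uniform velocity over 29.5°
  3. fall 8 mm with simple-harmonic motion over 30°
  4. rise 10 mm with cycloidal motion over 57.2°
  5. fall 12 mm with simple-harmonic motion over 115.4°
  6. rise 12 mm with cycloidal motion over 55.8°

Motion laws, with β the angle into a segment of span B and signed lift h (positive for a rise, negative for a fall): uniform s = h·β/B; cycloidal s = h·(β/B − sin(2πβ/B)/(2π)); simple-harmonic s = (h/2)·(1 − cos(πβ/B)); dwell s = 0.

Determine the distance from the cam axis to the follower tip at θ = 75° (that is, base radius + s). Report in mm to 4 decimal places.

seg 1 [0°–72.1°] dwell: s stays 0.0000
seg 2 [72.1°–101.6°] uniform, h=11: θ=75° here. β=2.9, B=29.5. 11·2.9/29.5 = 1.0814 → s = 1.0814
radial distance = base radius + s = 24 + 1.0814 = 25.0814

25.0814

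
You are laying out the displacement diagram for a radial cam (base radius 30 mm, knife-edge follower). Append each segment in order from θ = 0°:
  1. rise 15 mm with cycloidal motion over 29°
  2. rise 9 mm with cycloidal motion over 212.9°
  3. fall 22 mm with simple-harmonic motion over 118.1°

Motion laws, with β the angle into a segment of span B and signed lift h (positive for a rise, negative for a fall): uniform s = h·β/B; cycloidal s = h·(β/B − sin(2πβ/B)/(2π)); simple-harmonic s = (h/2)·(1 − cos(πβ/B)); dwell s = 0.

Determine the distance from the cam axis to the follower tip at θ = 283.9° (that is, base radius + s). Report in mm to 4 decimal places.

seg 1 [0°–29°] cycloidal, h=15: full span → s += 15 → s = 15.0000
seg 2 [29°–241.9°] cycloidal, h=9: full span → s += 9 → s = 24.0000
seg 3 [241.9°–360°] simple-harmonic, h=-22: θ=283.9° here. β=42, B=118.1. -22/2·(1 − cos(π·0.3556)) = -6.1803 → s = 17.8197
radial distance = base radius + s = 30 + 17.8197 = 47.8197

47.8197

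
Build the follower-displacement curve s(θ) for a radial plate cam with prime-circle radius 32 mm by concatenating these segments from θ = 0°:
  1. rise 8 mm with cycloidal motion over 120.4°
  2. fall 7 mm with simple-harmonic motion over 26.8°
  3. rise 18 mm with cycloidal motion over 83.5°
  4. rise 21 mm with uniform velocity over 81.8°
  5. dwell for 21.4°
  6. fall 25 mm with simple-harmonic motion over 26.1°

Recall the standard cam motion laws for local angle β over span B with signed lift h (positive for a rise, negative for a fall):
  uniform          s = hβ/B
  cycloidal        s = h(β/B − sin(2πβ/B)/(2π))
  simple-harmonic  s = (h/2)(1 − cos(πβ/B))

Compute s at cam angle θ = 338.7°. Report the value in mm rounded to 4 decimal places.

seg 1 [0°–120.4°] cycloidal, h=8: full span → s += 8 → s = 8.0000
seg 2 [120.4°–147.2°] simple-harmonic, h=-7: full span → s += -7 → s = 1.0000
seg 3 [147.2°–230.7°] cycloidal, h=18: full span → s += 18 → s = 19.0000
seg 4 [230.7°–312.5°] uniform, h=21: full span → s += 21 → s = 40.0000
seg 5 [312.5°–333.9°] dwell: s stays 40.0000
seg 6 [333.9°–360°] simple-harmonic, h=-25: θ=338.7° here. β=4.8, B=26.1. -25/2·(1 − cos(π·0.1839)) = -2.0289 → s = 37.9711

37.9711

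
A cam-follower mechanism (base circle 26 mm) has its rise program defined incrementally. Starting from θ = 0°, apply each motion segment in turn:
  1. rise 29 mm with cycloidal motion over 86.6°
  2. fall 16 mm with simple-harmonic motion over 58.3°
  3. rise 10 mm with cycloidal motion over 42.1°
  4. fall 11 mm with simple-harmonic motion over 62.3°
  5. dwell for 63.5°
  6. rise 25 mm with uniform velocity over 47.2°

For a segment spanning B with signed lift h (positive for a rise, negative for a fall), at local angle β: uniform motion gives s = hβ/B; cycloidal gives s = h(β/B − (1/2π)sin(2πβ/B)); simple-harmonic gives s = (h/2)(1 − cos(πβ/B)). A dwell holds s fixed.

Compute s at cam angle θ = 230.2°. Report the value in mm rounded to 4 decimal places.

seg 1 [0°–86.6°] cycloidal, h=29: full span → s += 29 → s = 29.0000
seg 2 [86.6°–144.9°] simple-harmonic, h=-16: full span → s += -16 → s = 13.0000
seg 3 [144.9°–187°] cycloidal, h=10: full span → s += 10 → s = 23.0000
seg 4 [187°–249.3°] simple-harmonic, h=-11: θ=230.2° here. β=43.2, B=62.3. -11/2·(1 − cos(π·0.6934)) = -8.6401 → s = 14.3599

14.3599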